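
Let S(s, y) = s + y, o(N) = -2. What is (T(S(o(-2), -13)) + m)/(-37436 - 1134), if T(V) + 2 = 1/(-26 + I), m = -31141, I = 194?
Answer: 5232023/6479760 ≈ 0.80744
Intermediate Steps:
T(V) = -335/168 (T(V) = -2 + 1/(-26 + 194) = -2 + 1/168 = -335/168)
(T(S(o(-2), -13)) + m)/(-37436 - 1134) = (-335/168 - 31141)/(-37436 - 1134) = -5232023/168/(-38570) = -5232023/168*(-1/38570) = 5232023/6479760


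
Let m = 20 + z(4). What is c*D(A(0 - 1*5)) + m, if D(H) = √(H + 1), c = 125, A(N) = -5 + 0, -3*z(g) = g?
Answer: 56/3 + 250*I ≈ 18.667 + 250.0*I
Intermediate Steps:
z(g) = -g/3
A(N) = -5
D(H) = √(1 + H)
m = 56/3 (m = 20 - ⅓*4 = 20 - 4/3 = 56/3 ≈ 18.667)
c*D(A(0 - 1*5)) + m = 125*√(1 - 5) + 56/3 = 125*√(-4) + 56/3 = 125*(2*I) + 56/3 = 250*I + 56/3 = 56/3 + 250*I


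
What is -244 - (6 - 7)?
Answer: -243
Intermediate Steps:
-244 - (6 - 7) = -244 - (-1) = -244 - 1*(-1) = -244 + 1 = -243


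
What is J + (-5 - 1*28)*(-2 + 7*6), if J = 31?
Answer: -1289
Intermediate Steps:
J + (-5 - 1*28)*(-2 + 7*6) = 31 + (-5 - 1*28)*(-2 + 7*6) = 31 + (-5 - 28)*(-2 + 42) = 31 - 33*40 = 31 - 1320 = -1289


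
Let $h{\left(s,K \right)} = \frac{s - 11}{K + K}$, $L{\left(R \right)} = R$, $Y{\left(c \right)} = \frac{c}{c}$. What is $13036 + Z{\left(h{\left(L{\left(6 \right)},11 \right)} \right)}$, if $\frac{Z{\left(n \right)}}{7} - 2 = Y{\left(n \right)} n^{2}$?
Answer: $\frac{6316375}{484} \approx 13050.0$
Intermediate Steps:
$Y{\left(c \right)} = 1$
$h{\left(s,K \right)} = \frac{-11 + s}{2 K}$
$Z{\left(n \right)} = 14 + 7 n^{2}$ ($Z{\left(n \right)} = 14 + 7 \cdot 1 n^{2} = 14 + 7 n^{2}$)
$13036 + Z{\left(h{\left(L{\left(6 \right)},11 \right)} \right)} = 13036 + \left(14 + 7 \left(\frac{-11 + 6}{2 \cdot 11}\right)^{2}\right) = 13036 + \left(14 + 7 \left(\frac{1}{2} \cdot \frac{1}{11} \left(-5\right)\right)^{2}\right) = 13036 + \left(14 + 7 \left(- \frac{5}{22}\right)^{2}\right) = 13036 + \left(14 + 7 \cdot \frac{25}{484}\right) = 13036 + \left(14 + \frac{175}{484}\right) = 13036 + \frac{6951}{484} = \frac{6316375}{484}$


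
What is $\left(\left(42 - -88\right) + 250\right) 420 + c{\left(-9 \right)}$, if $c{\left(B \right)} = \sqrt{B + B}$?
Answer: $159600 + 3 i \sqrt{2} \approx 1.596 \cdot 10^{5} + 4.2426 i$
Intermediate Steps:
$c{\left(B \right)} = \sqrt{2} \sqrt{B}$ ($c{\left(B \right)} = \sqrt{2 B} = \sqrt{2} \sqrt{B}$)
$\left(\left(42 - -88\right) + 250\right) 420 + c{\left(-9 \right)} = \left(\left(42 - -88\right) + 250\right) 420 + \sqrt{2} \sqrt{-9} = \left(\left(42 + 88\right) + 250\right) 420 + \sqrt{2} \cdot 3 i = \left(130 + 250\right) 420 + 3 i \sqrt{2} = 380 \cdot 420 + 3 i \sqrt{2} = 159600 + 3 i \sqrt{2}$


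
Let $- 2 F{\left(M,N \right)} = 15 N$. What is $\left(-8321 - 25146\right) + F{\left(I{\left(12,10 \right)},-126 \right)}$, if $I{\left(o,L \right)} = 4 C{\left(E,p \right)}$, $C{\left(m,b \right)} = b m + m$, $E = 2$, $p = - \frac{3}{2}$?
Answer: $-32522$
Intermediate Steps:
$p = - \frac{3}{2}$ ($p = \left(-3\right) \frac{1}{2} = - \frac{3}{2} \approx -1.5$)
$C{\left(m,b \right)} = m + b m$
$I{\left(o,L \right)} = -4$ ($I{\left(o,L \right)} = 4 \cdot 2 \left(1 - \frac{3}{2}\right) = 4 \cdot 2 \left(- \frac{1}{2}\right) = 4 \left(-1\right) = -4$)
$F{\left(M,N \right)} = - \frac{15 N}{2}$
$\left(-8321 - 25146\right) + F{\left(I{\left(12,10 \right)},-126 \right)} = \left(-8321 - 25146\right) - -945 = -33467 + 945 = -32522$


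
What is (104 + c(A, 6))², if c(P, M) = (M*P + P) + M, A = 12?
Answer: 37636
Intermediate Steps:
c(P, M) = M + P + M*P (c(P, M) = (P + M*P) + M = M + P + M*P)
(104 + c(A, 6))² = (104 + (6 + 12 + 6*12))² = (104 + (6 + 12 + 72))² = (104 + 90)² = 194² = 37636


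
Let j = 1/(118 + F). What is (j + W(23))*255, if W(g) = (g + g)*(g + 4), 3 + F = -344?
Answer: 72526335/229 ≈ 3.1671e+5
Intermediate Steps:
F = -347 (F = -3 - 344 = -347)
W(g) = 2*g*(4 + g) (W(g) = (2*g)*(4 + g) = 2*g*(4 + g))
j = -1/229 (j = 1/(118 - 347) = 1/(-229) = -1/229 ≈ -0.0043668)
(j + W(23))*255 = (-1/229 + 2*23*(4 + 23))*255 = (-1/229 + 2*23*27)*255 = (-1/229 + 1242)*255 = (284417/229)*255 = 72526335/229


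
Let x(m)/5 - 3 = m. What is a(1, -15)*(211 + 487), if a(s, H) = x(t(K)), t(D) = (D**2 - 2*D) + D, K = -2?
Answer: 31410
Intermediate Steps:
t(D) = D**2 - D
x(m) = 15 + 5*m
a(s, H) = 45 (a(s, H) = 15 + 5*(-2*(-1 - 2)) = 15 + 5*(-2*(-3)) = 15 + 5*6 = 15 + 30 = 45)
a(1, -15)*(211 + 487) = 45*(211 + 487) = 45*698 = 31410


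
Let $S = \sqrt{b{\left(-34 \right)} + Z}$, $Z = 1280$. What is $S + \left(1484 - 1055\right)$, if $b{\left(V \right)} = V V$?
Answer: $429 + 2 \sqrt{609} \approx 478.36$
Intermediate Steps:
$b{\left(V \right)} = V^{2}$
$S = 2 \sqrt{609}$ ($S = \sqrt{\left(-34\right)^{2} + 1280} = \sqrt{1156 + 1280} = \sqrt{2436} = 2 \sqrt{609} \approx 49.356$)
$S + \left(1484 - 1055\right) = 2 \sqrt{609} + \left(1484 - 1055\right) = 2 \sqrt{609} + 429 = 429 + 2 \sqrt{609}$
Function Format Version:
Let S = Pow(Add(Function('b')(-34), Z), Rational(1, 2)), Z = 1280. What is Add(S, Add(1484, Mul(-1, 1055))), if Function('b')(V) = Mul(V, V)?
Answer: Add(429, Mul(2, Pow(609, Rational(1, 2)))) ≈ 478.36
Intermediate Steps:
Function('b')(V) = Pow(V, 2)
S = Mul(2, Pow(609, Rational(1, 2))) (S = Pow(Add(Pow(-34, 2), 1280), Rational(1, 2)) = Pow(Add(1156, 1280), Rational(1, 2)) = Pow(2436, Rational(1, 2)) = Mul(2, Pow(609, Rational(1, 2))) ≈ 49.356)
Add(S, Add(1484, Mul(-1, 1055))) = Add(Mul(2, Pow(609, Rational(1, 2))), Add(1484, Mul(-1, 1055))) = Add(Mul(2, Pow(609, Rational(1, 2))), Add(1484, -1055)) = Add(Mul(2, Pow(609, Rational(1, 2))), 429) = Add(429, Mul(2, Pow(609, Rational(1, 2))))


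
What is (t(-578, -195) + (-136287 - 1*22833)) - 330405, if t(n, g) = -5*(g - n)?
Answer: -491440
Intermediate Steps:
t(n, g) = -5*g + 5*n
(t(-578, -195) + (-136287 - 1*22833)) - 330405 = ((-5*(-195) + 5*(-578)) + (-136287 - 1*22833)) - 330405 = ((975 - 2890) + (-136287 - 22833)) - 330405 = (-1915 - 159120) - 330405 = -161035 - 330405 = -491440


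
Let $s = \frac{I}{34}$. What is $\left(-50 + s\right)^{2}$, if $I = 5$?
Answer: $\frac{2873025}{1156} \approx 2485.3$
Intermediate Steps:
$s = \frac{5}{34} \approx 0.14706$
$\left(-50 + s\right)^{2} = \left(-50 + \frac{5}{34}\right)^{2} = \left(- \frac{1695}{34}\right)^{2} = \frac{2873025}{1156}$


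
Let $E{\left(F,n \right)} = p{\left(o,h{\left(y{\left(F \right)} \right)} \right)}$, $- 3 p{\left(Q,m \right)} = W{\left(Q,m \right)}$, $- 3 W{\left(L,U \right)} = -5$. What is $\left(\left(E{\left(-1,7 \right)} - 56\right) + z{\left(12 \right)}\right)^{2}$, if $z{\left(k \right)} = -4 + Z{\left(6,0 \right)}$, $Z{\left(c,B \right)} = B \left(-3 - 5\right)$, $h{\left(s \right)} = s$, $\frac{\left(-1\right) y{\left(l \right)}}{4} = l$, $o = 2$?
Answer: $\frac{297025}{81} \approx 3667.0$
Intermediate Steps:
$W{\left(L,U \right)} = \frac{5}{3}$ ($W{\left(L,U \right)} = \left(- \frac{1}{3}\right) \left(-5\right) = \frac{5}{3}$)
$y{\left(l \right)} = - 4 l$
$Z{\left(c,B \right)} = - 8 B$ ($Z{\left(c,B \right)} = B \left(-8\right) = - 8 B$)
$p{\left(Q,m \right)} = - \frac{5}{9}$ ($p{\left(Q,m \right)} = \left(- \frac{1}{3}\right) \frac{5}{3} = - \frac{5}{9}$)
$E{\left(F,n \right)} = - \frac{5}{9}$
$z{\left(k \right)} = -4$ ($z{\left(k \right)} = -4 - 0 = -4 + 0 = -4$)
$\left(\left(E{\left(-1,7 \right)} - 56\right) + z{\left(12 \right)}\right)^{2} = \left(\left(- \frac{5}{9} - 56\right) - 4\right)^{2} = \left(- \frac{509}{9} - 4\right)^{2} = \left(- \frac{545}{9}\right)^{2} = \frac{297025}{81}$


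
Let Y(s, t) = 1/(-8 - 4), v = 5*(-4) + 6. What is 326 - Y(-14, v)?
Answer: 3913/12 ≈ 326.08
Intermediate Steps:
v = -14 (v = -20 + 6 = -14)
Y(s, t) = -1/12 (Y(s, t) = 1/(-12) = -1/12)
326 - Y(-14, v) = 326 - 1*(-1/12) = 326 + 1/12 = 3913/12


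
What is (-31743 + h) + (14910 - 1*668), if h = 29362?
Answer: 11861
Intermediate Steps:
(-31743 + h) + (14910 - 1*668) = (-31743 + 29362) + (14910 - 1*668) = -2381 + (14910 - 668) = -2381 + 14242 = 11861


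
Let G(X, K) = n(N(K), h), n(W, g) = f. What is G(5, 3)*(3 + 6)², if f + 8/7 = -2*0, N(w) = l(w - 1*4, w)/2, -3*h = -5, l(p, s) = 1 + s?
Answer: -648/7 ≈ -92.571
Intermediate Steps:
h = 5/3 (h = -⅓*(-5) = 5/3 ≈ 1.6667)
N(w) = ½ + w/2 (N(w) = (1 + w)/2 = (1 + w)*(½) = ½ + w/2)
f = -8/7 (f = -8/7 - 2*0 = -8/7 + 0 = -8/7 ≈ -1.1429)
n(W, g) = -8/7
G(X, K) = -8/7
G(5, 3)*(3 + 6)² = -8*(3 + 6)²/7 = -8/7*9² = -8/7*81 = -648/7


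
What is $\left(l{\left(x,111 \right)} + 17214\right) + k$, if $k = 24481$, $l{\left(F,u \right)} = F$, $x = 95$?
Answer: $41790$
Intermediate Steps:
$\left(l{\left(x,111 \right)} + 17214\right) + k = \left(95 + 17214\right) + 24481 = 17309 + 24481 = 41790$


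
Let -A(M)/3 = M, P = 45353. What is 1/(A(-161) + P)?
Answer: 1/45836 ≈ 2.1817e-5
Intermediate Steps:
A(M) = -3*M
1/(A(-161) + P) = 1/(-3*(-161) + 45353) = 1/(483 + 45353) = 1/45836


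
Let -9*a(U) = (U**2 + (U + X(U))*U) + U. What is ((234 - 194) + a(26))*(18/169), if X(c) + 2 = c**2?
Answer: -37084/169 ≈ -219.43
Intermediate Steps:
X(c) = -2 + c**2
a(U) = -U/9 - U**2/9 - U*(-2 + U + U**2)/9 (a(U) = -((U**2 + (U + (-2 + U**2))*U) + U)/9 = -((U**2 + (-2 + U + U**2)*U) + U)/9 = -((U**2 + U*(-2 + U + U**2)) + U)/9 = -(U + U**2 + U*(-2 + U + U**2))/9 = -U/9 - U**2/9 - U*(-2 + U + U**2)/9)
((234 - 194) + a(26))*(18/169) = ((234 - 194) + (1/9)*26*(1 - 1*26**2 - 2*26))*(18/169) = (40 + (1/9)*26*(1 - 1*676 - 52))*(18*(1/169)) = (40 + (1/9)*26*(1 - 676 - 52))*(18/169) = (40 + (1/9)*26*(-727))*(18/169) = (40 - 18902/9)*(18/169) = -18542/9*18/169 = -37084/169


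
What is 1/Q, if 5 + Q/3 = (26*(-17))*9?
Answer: -1/11949 ≈ -8.3689e-5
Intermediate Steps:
Q = -11949 (Q = -15 + 3*((26*(-17))*9) = -15 + 3*(-442*9) = -15 + 3*(-3978) = -15 - 11934 = -11949)
1/Q = 1/(-11949) = -1/11949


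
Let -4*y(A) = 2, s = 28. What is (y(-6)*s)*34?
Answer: -476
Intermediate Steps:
y(A) = -1/2 (y(A) = -1/4*2 = -1/2)
(y(-6)*s)*34 = -1/2*28*34 = -14*34 = -476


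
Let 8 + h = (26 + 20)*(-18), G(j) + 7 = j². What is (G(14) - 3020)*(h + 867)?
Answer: -87761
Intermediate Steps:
G(j) = -7 + j²
h = -836 (h = -8 + (26 + 20)*(-18) = -8 + 46*(-18) = -8 - 828 = -836)
(G(14) - 3020)*(h + 867) = ((-7 + 14²) - 3020)*(-836 + 867) = ((-7 + 196) - 3020)*31 = (189 - 3020)*31 = -2831*31 = -87761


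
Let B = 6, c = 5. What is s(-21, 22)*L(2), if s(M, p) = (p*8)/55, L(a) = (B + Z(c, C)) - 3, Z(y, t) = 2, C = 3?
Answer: 16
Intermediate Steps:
L(a) = 5 (L(a) = (6 + 2) - 3 = 8 - 3 = 5)
s(M, p) = 8*p/55 (s(M, p) = (8*p)*(1/55) = 8*p/55)
s(-21, 22)*L(2) = ((8/55)*22)*5 = (16/5)*5 = 16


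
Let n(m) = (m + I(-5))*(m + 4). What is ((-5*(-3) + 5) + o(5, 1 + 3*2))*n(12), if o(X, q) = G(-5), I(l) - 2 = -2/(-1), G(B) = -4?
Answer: 4096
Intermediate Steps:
I(l) = 4 (I(l) = 2 - 2/(-1) = 2 - 2*(-1) = 2 + 2 = 4)
o(X, q) = -4
n(m) = (4 + m)² (n(m) = (m + 4)*(m + 4) = (4 + m)*(4 + m) = (4 + m)²)
((-5*(-3) + 5) + o(5, 1 + 3*2))*n(12) = ((-5*(-3) + 5) - 4)*(16 + 12² + 8*12) = ((15 + 5) - 4)*(16 + 144 + 96) = (20 - 4)*256 = 16*256 = 4096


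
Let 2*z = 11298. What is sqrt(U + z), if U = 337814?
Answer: sqrt(343463) ≈ 586.06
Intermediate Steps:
z = 5649 (z = (1/2)*11298 = 5649)
sqrt(U + z) = sqrt(337814 + 5649) = sqrt(343463)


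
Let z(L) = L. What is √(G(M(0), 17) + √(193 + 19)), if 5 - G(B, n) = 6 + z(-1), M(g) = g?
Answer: √2*53^(¼) ≈ 3.8158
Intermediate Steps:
G(B, n) = 0 (G(B, n) = 5 - (6 - 1) = 5 - 1*5 = 5 - 5 = 0)
√(G(M(0), 17) + √(193 + 19)) = √(0 + √(193 + 19)) = √(0 + √212) = √(0 + 2*√53) = √(2*√53) = √2*53^(¼)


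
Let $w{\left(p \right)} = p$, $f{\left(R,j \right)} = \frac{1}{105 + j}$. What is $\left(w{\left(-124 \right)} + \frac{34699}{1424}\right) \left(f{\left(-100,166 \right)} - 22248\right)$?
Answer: $\frac{855405801539}{385904} \approx 2.2166 \cdot 10^{6}$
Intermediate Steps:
$\left(w{\left(-124 \right)} + \frac{34699}{1424}\right) \left(f{\left(-100,166 \right)} - 22248\right) = \left(-124 + \frac{34699}{1424}\right) \left(\frac{1}{105 + 166} - 22248\right) = \left(-124 + 34699 \cdot \frac{1}{1424}\right) \left(\frac{1}{271} - 22248\right) = \left(-124 + \frac{34699}{1424}\right) \left(\frac{1}{271} - 22248\right) = \left(- \frac{141877}{1424}\right) \left(- \frac{6029207}{271}\right) = \frac{855405801539}{385904}$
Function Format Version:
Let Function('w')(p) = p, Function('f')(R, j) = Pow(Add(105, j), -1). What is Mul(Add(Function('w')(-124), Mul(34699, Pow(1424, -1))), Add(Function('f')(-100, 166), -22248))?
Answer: Rational(855405801539, 385904) ≈ 2.2166e+6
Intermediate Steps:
Mul(Add(Function('w')(-124), Mul(34699, Pow(1424, -1))), Add(Function('f')(-100, 166), -22248)) = Mul(Add(-124, Mul(34699, Pow(1424, -1))), Add(Pow(Add(105, 166), -1), -22248)) = Mul(Add(-124, Mul(34699, Rational(1, 1424))), Add(Pow(271, -1), -22248)) = Mul(Add(-124, Rational(34699, 1424)), Add(Rational(1, 271), -22248)) = Mul(Rational(-141877, 1424), Rational(-6029207, 271)) = Rational(855405801539, 385904)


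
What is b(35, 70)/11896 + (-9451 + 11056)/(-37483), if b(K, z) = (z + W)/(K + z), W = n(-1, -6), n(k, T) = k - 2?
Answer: -2002262039/46819265640 ≈ -0.042766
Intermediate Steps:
n(k, T) = -2 + k
W = -3 (W = -2 - 1 = -3)
b(K, z) = (-3 + z)/(K + z) (b(K, z) = (z - 3)/(K + z) = (-3 + z)/(K + z))
b(35, 70)/11896 + (-9451 + 11056)/(-37483) = ((-3 + 70)/(35 + 70))/11896 + (-9451 + 11056)/(-37483) = (67/105)*(1/11896) + 1605*(-1/37483) = ((1/105)*67)*(1/11896) - 1605/37483 = (67/105)*(1/11896) - 1605/37483 = 67/1249080 - 1605/37483 = -2002262039/46819265640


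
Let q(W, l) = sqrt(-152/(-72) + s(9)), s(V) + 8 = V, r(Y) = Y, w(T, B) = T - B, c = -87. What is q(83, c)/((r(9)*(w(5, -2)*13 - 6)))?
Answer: 2*sqrt(7)/2295 ≈ 0.0023057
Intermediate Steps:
s(V) = -8 + V
q(W, l) = 2*sqrt(7)/3 (q(W, l) = sqrt(-152/(-72) + (-8 + 9)) = sqrt(-152*(-1/72) + 1) = sqrt(19/9 + 1) = sqrt(28/9) = 2*sqrt(7)/3)
q(83, c)/((r(9)*(w(5, -2)*13 - 6))) = (2*sqrt(7)/3)/((9*((5 - 1*(-2))*13 - 6))) = (2*sqrt(7)/3)/((9*((5 + 2)*13 - 6))) = (2*sqrt(7)/3)/((9*(7*13 - 6))) = (2*sqrt(7)/3)/((9*(91 - 6))) = (2*sqrt(7)/3)/((9*85)) = (2*sqrt(7)/3)/765 = (2*sqrt(7)/3)*(1/765) = 2*sqrt(7)/2295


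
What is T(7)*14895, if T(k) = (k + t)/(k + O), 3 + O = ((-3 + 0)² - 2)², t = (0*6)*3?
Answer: 104265/53 ≈ 1967.3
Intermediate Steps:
t = 0 (t = 0*3 = 0)
O = 46 (O = -3 + ((-3 + 0)² - 2)² = -3 + ((-3)² - 2)² = -3 + (9 - 2)² = -3 + 7² = -3 + 49 = 46)
T(k) = k/(46 + k) (T(k) = (k + 0)/(k + 46) = k/(46 + k))
T(7)*14895 = (7/(46 + 7))*14895 = (7/53)*14895 = 104265/53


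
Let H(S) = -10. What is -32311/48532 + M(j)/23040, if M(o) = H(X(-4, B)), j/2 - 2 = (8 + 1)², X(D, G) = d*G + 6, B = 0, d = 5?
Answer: -18623269/27954432 ≈ -0.66620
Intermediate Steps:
X(D, G) = 6 + 5*G (X(D, G) = 5*G + 6 = 6 + 5*G)
j = 166 (j = 4 + 2*(8 + 1)² = 4 + 2*9² = 4 + 2*81 = 4 + 162 = 166)
M(o) = -10
-32311/48532 + M(j)/23040 = -32311/48532 - 10/23040 = -32311*1/48532 - 10*1/23040 = -32311/48532 - 1/2304 = -18623269/27954432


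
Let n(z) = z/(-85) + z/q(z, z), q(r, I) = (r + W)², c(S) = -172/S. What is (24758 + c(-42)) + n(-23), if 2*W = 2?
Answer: 21393157277/863940 ≈ 24762.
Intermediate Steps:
W = 1 (W = (½)*2 = 1)
q(r, I) = (1 + r)² (q(r, I) = (r + 1)² = (1 + r)²)
n(z) = -z/85 + z/(1 + z)² (n(z) = z/(-85) + z/((1 + z)²) = z*(-1/85) + z/(1 + z)² = -z/85 + z/(1 + z)²)
(24758 + c(-42)) + n(-23) = (24758 - 172/(-42)) + (-1/85*(-23) - 23/(1 - 23)²) = (24758 - 172*(-1/42)) + (23/85 - 23/(-22)²) = (24758 + 86/21) + (23/85 - 23*1/484) = 520004/21 + (23/85 - 23/484) = 520004/21 + 9177/41140 = 21393157277/863940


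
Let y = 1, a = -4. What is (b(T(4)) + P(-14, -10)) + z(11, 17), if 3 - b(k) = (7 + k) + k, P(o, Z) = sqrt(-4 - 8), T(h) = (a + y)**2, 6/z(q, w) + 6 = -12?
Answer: -67/3 + 2*I*sqrt(3) ≈ -22.333 + 3.4641*I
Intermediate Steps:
z(q, w) = -1/3 (z(q, w) = 6/(-6 - 12) = 6/(-18) = 6*(-1/18) = -1/3)
T(h) = 9 (T(h) = (-4 + 1)**2 = (-3)**2 = 9)
P(o, Z) = 2*I*sqrt(3) (P(o, Z) = sqrt(-12) = 2*I*sqrt(3))
b(k) = -4 - 2*k (b(k) = 3 - ((7 + k) + k) = 3 - (7 + 2*k) = 3 + (-7 - 2*k) = -4 - 2*k)
(b(T(4)) + P(-14, -10)) + z(11, 17) = ((-4 - 2*9) + 2*I*sqrt(3)) - 1/3 = ((-4 - 18) + 2*I*sqrt(3)) - 1/3 = (-22 + 2*I*sqrt(3)) - 1/3 = -67/3 + 2*I*sqrt(3)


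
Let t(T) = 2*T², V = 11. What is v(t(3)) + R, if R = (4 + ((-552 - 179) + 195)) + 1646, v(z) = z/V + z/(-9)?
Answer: 12250/11 ≈ 1113.6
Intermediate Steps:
v(z) = -2*z/99 (v(z) = z/11 + z/(-9) = z*(1/11) + z*(-⅑) = z/11 - z/9 = -2*z/99)
R = 1114 (R = (4 + (-731 + 195)) + 1646 = (4 - 536) + 1646 = -532 + 1646 = 1114)
v(t(3)) + R = -4*3²/99 + 1114 = -4*9/99 + 1114 = -2/99*18 + 1114 = -4/11 + 1114 = 12250/11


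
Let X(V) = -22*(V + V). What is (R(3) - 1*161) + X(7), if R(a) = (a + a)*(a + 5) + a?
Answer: -418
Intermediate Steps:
X(V) = -44*V
R(a) = a + 2*a*(5 + a) (R(a) = (2*a)*(5 + a) + a = 2*a*(5 + a) + a = a + 2*a*(5 + a))
(R(3) - 1*161) + X(7) = (3*(11 + 2*3) - 1*161) - 44*7 = (3*(11 + 6) - 161) - 308 = (3*17 - 161) - 308 = (51 - 161) - 308 = -110 - 308 = -418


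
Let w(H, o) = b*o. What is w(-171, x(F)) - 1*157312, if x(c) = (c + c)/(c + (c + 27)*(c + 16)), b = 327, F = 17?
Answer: -231080210/1469 ≈ -1.5730e+5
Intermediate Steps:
x(c) = 2*c/(c + (16 + c)*(27 + c)) (x(c) = (2*c)/(c + (27 + c)*(16 + c)) = (2*c)/(c + (16 + c)*(27 + c)) = 2*c/(c + (16 + c)*(27 + c)))
w(H, o) = 327*o
w(-171, x(F)) - 1*157312 = 327*(2*17/(432 + 17² + 44*17)) - 1*157312 = 327*(2*17/(432 + 289 + 748)) - 157312 = 327*(2*17/1469) - 157312 = 327*(2*17*(1/1469)) - 157312 = 327*(34/1469) - 157312 = 11118/1469 - 157312 = -231080210/1469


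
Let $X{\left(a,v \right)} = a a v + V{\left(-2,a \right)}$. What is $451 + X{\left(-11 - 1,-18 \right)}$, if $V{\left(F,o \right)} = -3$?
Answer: $-2144$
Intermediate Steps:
$X{\left(a,v \right)} = -3 + v a^{2}$ ($X{\left(a,v \right)} = a a v - 3 = a^{2} v - 3 = v a^{2} - 3 = -3 + v a^{2}$)
$451 + X{\left(-11 - 1,-18 \right)} = 451 - \left(3 + 18 \left(-11 - 1\right)^{2}\right) = 451 - \left(3 + 18 \left(-12\right)^{2}\right) = 451 - 2595 = -2144$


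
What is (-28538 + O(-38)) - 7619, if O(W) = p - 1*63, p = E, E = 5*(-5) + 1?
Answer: -36244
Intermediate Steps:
E = -24 (E = -25 + 1 = -24)
p = -24
O(W) = -87 (O(W) = -24 - 1*63 = -24 - 63 = -87)
(-28538 + O(-38)) - 7619 = (-28538 - 87) - 7619 = -28625 - 7619 = -36244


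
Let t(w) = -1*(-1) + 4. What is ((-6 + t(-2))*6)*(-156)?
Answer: 936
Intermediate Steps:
t(w) = 5 (t(w) = 1 + 4 = 5)
((-6 + t(-2))*6)*(-156) = ((-6 + 5)*6)*(-156) = -1*6*(-156) = -6*(-156) = 936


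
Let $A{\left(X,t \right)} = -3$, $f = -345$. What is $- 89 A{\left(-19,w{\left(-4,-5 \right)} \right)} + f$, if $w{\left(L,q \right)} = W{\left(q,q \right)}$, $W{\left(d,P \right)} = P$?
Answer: $-78$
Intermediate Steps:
$w{\left(L,q \right)} = q$
$- 89 A{\left(-19,w{\left(-4,-5 \right)} \right)} + f = \left(-89\right) \left(-3\right) - 345 = 267 - 345 = -78$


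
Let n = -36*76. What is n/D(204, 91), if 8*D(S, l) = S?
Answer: -1824/17 ≈ -107.29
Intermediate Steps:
D(S, l) = S/8
n = -2736
n/D(204, 91) = -2736/((⅛)*204) = -2736/51/2 = -2736*2/51 = -1824/17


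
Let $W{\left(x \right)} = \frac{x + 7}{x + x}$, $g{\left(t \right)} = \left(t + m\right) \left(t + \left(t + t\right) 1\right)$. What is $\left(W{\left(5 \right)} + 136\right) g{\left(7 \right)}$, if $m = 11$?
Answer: $\frac{259308}{5} \approx 51862.0$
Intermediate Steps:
$g{\left(t \right)} = 3 t \left(11 + t\right)$ ($g{\left(t \right)} = \left(t + 11\right) \left(t + \left(t + t\right) 1\right) = \left(11 + t\right) \left(t + 2 t 1\right) = \left(11 + t\right) \left(t + 2 t\right) = \left(11 + t\right) 3 t = 3 t \left(11 + t\right)$)
$W{\left(x \right)} = \frac{7 + x}{2 x}$
$\left(W{\left(5 \right)} + 136\right) g{\left(7 \right)} = \left(\frac{7 + 5}{2 \cdot 5} + 136\right) 3 \cdot 7 \left(11 + 7\right) = \left(\frac{1}{2} \cdot \frac{1}{5} \cdot 12 + 136\right) 3 \cdot 7 \cdot 18 = \left(\frac{6}{5} + 136\right) 378 = \frac{686}{5} \cdot 378 = \frac{259308}{5}$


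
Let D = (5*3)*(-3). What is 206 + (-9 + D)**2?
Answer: 3122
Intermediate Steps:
D = -45 (D = 15*(-3) = -45)
206 + (-9 + D)**2 = 206 + (-9 - 45)**2 = 206 + (-54)**2 = 206 + 2916 = 3122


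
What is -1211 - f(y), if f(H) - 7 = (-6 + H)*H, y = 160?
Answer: -25858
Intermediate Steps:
f(H) = 7 + H*(-6 + H) (f(H) = 7 + (-6 + H)*H = 7 + H*(-6 + H))
-1211 - f(y) = -1211 - (7 + 160**2 - 6*160) = -1211 - (7 + 25600 - 960) = -1211 - 1*24647 = -1211 - 24647 = -25858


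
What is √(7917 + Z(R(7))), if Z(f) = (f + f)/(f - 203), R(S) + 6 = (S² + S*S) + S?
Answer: √5350605/26 ≈ 88.967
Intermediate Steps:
R(S) = -6 + S + 2*S² (R(S) = -6 + ((S² + S*S) + S) = -6 + ((S² + S²) + S) = -6 + (2*S² + S) = -6 + (S + 2*S²) = -6 + S + 2*S²)
Z(f) = 2*f/(-203 + f) (Z(f) = (2*f)/(-203 + f) = 2*f/(-203 + f))
√(7917 + Z(R(7))) = √(7917 + 2*(-6 + 7 + 2*7²)/(-203 + (-6 + 7 + 2*7²))) = √(7917 + 2*(-6 + 7 + 2*49)/(-203 + (-6 + 7 + 2*49))) = √(7917 + 2*(-6 + 7 + 98)/(-203 + (-6 + 7 + 98))) = √(7917 + 2*99/(-203 + 99)) = √(7917 + 2*99/(-104)) = √(7917 + 2*99*(-1/104)) = √(7917 - 99/52) = √(411585/52) = √5350605/26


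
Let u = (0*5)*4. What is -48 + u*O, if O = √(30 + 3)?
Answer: -48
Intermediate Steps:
u = 0 (u = 0*4 = 0)
O = √33 ≈ 5.7446
-48 + u*O = -48 + 0*√33 = -48 + 0 = -48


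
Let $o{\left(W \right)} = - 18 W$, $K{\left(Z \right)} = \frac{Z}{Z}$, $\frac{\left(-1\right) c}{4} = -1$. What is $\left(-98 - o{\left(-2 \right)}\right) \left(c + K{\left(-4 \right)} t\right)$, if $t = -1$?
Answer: $-402$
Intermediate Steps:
$c = 4$ ($c = \left(-4\right) \left(-1\right) = 4$)
$K{\left(Z \right)} = 1$
$\left(-98 - o{\left(-2 \right)}\right) \left(c + K{\left(-4 \right)} t\right) = \left(-98 - \left(-18\right) \left(-2\right)\right) \left(4 + 1 \left(-1\right)\right) = \left(-98 - 36\right) \left(4 - 1\right) = \left(-98 - 36\right) 3 = \left(-134\right) 3 = -402$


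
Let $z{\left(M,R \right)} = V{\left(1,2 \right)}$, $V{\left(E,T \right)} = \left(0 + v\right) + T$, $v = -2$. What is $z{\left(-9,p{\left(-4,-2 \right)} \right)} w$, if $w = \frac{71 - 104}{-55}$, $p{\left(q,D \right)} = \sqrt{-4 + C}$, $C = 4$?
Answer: $0$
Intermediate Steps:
$p{\left(q,D \right)} = 0$ ($p{\left(q,D \right)} = \sqrt{-4 + 4} = \sqrt{0} = 0$)
$V{\left(E,T \right)} = -2 + T$ ($V{\left(E,T \right)} = \left(0 - 2\right) + T = -2 + T$)
$z{\left(M,R \right)} = 0$ ($z{\left(M,R \right)} = -2 + 2 = 0$)
$w = \frac{3}{5}$ ($w = \left(-33\right) \left(- \frac{1}{55}\right) = \frac{3}{5} \approx 0.6$)
$z{\left(-9,p{\left(-4,-2 \right)} \right)} w = 0 \cdot \frac{3}{5} = 0$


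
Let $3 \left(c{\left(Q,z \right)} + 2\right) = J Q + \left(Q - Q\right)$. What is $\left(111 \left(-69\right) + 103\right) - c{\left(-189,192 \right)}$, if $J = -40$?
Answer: $-10074$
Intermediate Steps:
$c{\left(Q,z \right)} = -2 - \frac{40 Q}{3}$ ($c{\left(Q,z \right)} = -2 + \frac{- 40 Q + \left(Q - Q\right)}{3} = -2 + \frac{- 40 Q + 0}{3} = -2 + \frac{\left(-40\right) Q}{3} = -2 - \frac{40 Q}{3}$)
$\left(111 \left(-69\right) + 103\right) - c{\left(-189,192 \right)} = \left(111 \left(-69\right) + 103\right) - \left(-2 - -2520\right) = \left(-7659 + 103\right) - \left(-2 + 2520\right) = -7556 - 2518 = -10074$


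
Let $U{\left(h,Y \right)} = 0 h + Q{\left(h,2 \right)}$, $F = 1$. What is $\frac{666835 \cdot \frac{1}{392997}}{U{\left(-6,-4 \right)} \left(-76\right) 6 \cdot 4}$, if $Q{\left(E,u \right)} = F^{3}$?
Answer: $- \frac{666835}{716826528} \approx -0.00093026$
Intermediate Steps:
$Q{\left(E,u \right)} = 1$ ($Q{\left(E,u \right)} = 1^{3} = 1$)
$U{\left(h,Y \right)} = 1$ ($U{\left(h,Y \right)} = 0 h + 1 = 0 + 1 = 1$)
$\frac{666835 \cdot \frac{1}{392997}}{U{\left(-6,-4 \right)} \left(-76\right) 6 \cdot 4} = \frac{666835 \cdot \frac{1}{392997}}{1 \left(-76\right) 6 \cdot 4} = \frac{666835 \cdot \frac{1}{392997}}{\left(-76\right) 24} = \frac{666835}{392997 \left(-1824\right)} = \frac{666835}{392997} \left(- \frac{1}{1824}\right) = - \frac{666835}{716826528}$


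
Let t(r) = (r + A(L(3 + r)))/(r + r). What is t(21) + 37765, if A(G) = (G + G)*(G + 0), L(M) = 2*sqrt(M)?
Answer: 528781/14 ≈ 37770.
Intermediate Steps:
A(G) = 2*G**2 (A(G) = (2*G)*G = 2*G**2)
t(r) = (24 + 9*r)/(2*r) (t(r) = (r + 2*(2*sqrt(3 + r))**2)/(r + r) = (r + 2*(12 + 4*r))/((2*r)) = (r + (24 + 8*r))*(1/(2*r)) = (24 + 9*r)*(1/(2*r)) = (24 + 9*r)/(2*r))
t(21) + 37765 = (9/2 + 12/21) + 37765 = (9/2 + 12*(1/21)) + 37765 = (9/2 + 4/7) + 37765 = 71/14 + 37765 = 528781/14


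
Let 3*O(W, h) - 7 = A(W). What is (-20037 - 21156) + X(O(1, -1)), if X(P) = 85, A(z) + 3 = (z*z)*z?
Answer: -41108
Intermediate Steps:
A(z) = -3 + z**3 (A(z) = -3 + (z*z)*z = -3 + z**2*z = -3 + z**3)
O(W, h) = 4/3 + W**3/3 (O(W, h) = 7/3 + (-3 + W**3)/3 = 7/3 + (-1 + W**3/3) = 4/3 + W**3/3)
(-20037 - 21156) + X(O(1, -1)) = (-20037 - 21156) + 85 = -41193 + 85 = -41108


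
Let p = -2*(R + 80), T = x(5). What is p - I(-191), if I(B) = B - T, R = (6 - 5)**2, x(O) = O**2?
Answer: 54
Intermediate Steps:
R = 1 (R = 1**2 = 1)
T = 25 (T = 5**2 = 25)
I(B) = -25 + B (I(B) = B - 1*25 = B - 25 = -25 + B)
p = -162 (p = -2*(1 + 80) = -2*81 = -162)
p - I(-191) = -162 - (-25 - 191) = -162 - 1*(-216) = -162 + 216 = 54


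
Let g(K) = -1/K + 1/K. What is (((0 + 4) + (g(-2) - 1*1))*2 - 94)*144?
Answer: -12672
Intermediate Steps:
g(K) = 0 (g(K) = -1/K + 1/K = 0)
(((0 + 4) + (g(-2) - 1*1))*2 - 94)*144 = (((0 + 4) + (0 - 1*1))*2 - 94)*144 = ((4 + (0 - 1))*2 - 94)*144 = ((4 - 1)*2 - 94)*144 = (3*2 - 94)*144 = (6 - 94)*144 = -88*144 = -12672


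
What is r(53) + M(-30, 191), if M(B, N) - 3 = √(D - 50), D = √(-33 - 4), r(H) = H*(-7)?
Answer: -368 + √(-50 + I*√37) ≈ -367.57 + 7.0841*I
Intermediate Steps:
r(H) = -7*H
D = I*√37 (D = √(-37) = I*√37 ≈ 6.0828*I)
M(B, N) = 3 + √(-50 + I*√37) (M(B, N) = 3 + √(I*√37 - 50) = 3 + √(-50 + I*√37))
r(53) + M(-30, 191) = -7*53 + (3 + √(-50 + I*√37)) = -371 + (3 + √(-50 + I*√37)) = -368 + √(-50 + I*√37)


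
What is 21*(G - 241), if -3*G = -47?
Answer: -4732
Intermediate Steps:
G = 47/3 (G = -⅓*(-47) = 47/3 ≈ 15.667)
21*(G - 241) = 21*(47/3 - 241) = 21*(-676/3) = -4732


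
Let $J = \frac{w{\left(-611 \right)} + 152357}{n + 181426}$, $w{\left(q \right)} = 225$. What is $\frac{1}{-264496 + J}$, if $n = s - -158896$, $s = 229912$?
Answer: $- \frac{285117}{75412229741} \approx -3.7808 \cdot 10^{-6}$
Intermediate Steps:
$n = 388808$ ($n = 229912 - -158896 = 229912 + 158896 = 388808$)
$J = \frac{76291}{285117}$ ($J = \frac{225 + 152357}{388808 + 181426} = \frac{152582}{570234} = 152582 \cdot \frac{1}{570234} = \frac{76291}{285117} \approx 0.26758$)
$\frac{1}{-264496 + J} = \frac{1}{-264496 + \frac{76291}{285117}} = \frac{1}{- \frac{75412229741}{285117}} = - \frac{285117}{75412229741}$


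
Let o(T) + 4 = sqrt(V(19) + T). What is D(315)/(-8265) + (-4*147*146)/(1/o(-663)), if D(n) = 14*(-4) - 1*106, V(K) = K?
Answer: 946045014/2755 - 171696*I*sqrt(161) ≈ 3.4339e+5 - 2.1786e+6*I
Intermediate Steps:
o(T) = -4 + sqrt(19 + T)
D(n) = -162 (D(n) = -56 - 106 = -162)
D(315)/(-8265) + (-4*147*146)/(1/o(-663)) = -162/(-8265) + (-4*147*146)/(1/(-4 + sqrt(19 - 663))) = -162*(-1/8265) + (-588*146)/(1/(-4 + sqrt(-644))) = 54/2755 - (-343392 + 171696*I*sqrt(161)) = 54/2755 - 85848*(-4 + 2*I*sqrt(161)) = 54/2755 + (343392 - 171696*I*sqrt(161)) = 946045014/2755 - 171696*I*sqrt(161)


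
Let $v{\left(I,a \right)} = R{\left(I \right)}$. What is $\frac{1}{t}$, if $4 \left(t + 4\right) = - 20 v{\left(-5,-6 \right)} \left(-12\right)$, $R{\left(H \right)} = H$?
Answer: $- \frac{1}{304} \approx -0.0032895$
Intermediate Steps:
$v{\left(I,a \right)} = I$
$t = -304$ ($t = -4 + \frac{\left(-20\right) \left(-5\right) \left(-12\right)}{4} = -4 + \frac{100 \left(-12\right)}{4} = -4 + \frac{1}{4} \left(-1200\right) = -4 - 300 = -304$)
$\frac{1}{t} = \frac{1}{-304} = - \frac{1}{304}$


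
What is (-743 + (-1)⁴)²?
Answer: 550564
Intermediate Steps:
(-743 + (-1)⁴)² = (-743 + 1)² = (-742)² = 550564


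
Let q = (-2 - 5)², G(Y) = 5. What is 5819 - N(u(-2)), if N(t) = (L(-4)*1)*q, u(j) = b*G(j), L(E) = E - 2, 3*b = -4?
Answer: 6113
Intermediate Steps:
b = -4/3 (b = (⅓)*(-4) = -4/3 ≈ -1.3333)
L(E) = -2 + E
q = 49 (q = (-7)² = 49)
u(j) = -20/3 (u(j) = -4/3*5 = -20/3)
N(t) = -294 (N(t) = ((-2 - 4)*1)*49 = -6*1*49 = -6*49 = -294)
5819 - N(u(-2)) = 5819 - 1*(-294) = 5819 + 294 = 6113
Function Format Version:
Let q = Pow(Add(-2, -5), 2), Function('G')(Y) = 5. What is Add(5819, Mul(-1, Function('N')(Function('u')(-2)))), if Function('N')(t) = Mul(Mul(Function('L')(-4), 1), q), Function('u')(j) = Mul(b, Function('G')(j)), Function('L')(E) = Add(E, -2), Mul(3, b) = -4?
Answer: 6113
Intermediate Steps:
b = Rational(-4, 3) (b = Mul(Rational(1, 3), -4) = Rational(-4, 3) ≈ -1.3333)
Function('L')(E) = Add(-2, E)
q = 49 (q = Pow(-7, 2) = 49)
Function('u')(j) = Rational(-20, 3) (Function('u')(j) = Mul(Rational(-4, 3), 5) = Rational(-20, 3))
Function('N')(t) = -294 (Function('N')(t) = Mul(Mul(Add(-2, -4), 1), 49) = Mul(Mul(-6, 1), 49) = Mul(-6, 49) = -294)
Add(5819, Mul(-1, Function('N')(Function('u')(-2)))) = Add(5819, Mul(-1, -294)) = Add(5819, 294) = 6113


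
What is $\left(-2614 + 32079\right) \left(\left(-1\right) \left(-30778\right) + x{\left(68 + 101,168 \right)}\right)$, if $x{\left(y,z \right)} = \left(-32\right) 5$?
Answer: $902159370$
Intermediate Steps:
$x{\left(y,z \right)} = -160$
$\left(-2614 + 32079\right) \left(\left(-1\right) \left(-30778\right) + x{\left(68 + 101,168 \right)}\right) = \left(-2614 + 32079\right) \left(\left(-1\right) \left(-30778\right) - 160\right) = 29465 \left(30778 - 160\right) = 29465 \cdot 30618 = 902159370$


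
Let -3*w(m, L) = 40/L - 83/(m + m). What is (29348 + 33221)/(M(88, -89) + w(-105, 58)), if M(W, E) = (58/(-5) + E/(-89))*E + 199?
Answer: 1143135630/20865041 ≈ 54.787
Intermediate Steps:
w(m, L) = -40/(3*L) + 83/(6*m) (w(m, L) = -(40/L - 83/(m + m))/3 = -(40/L - 83*1/(2*m))/3 = -(40/L - 83/(2*m))/3 = -40/(3*L) + 83/(6*m))
M(W, E) = 199 + E*(-58/5 - E/89) (M(W, E) = (58*(-1/5) + E*(-1/89))*E + 199 = (-58/5 - E/89)*E + 199 = E*(-58/5 - E/89) + 199 = 199 + E*(-58/5 - E/89))
(29348 + 33221)/(M(88, -89) + w(-105, 58)) = (29348 + 33221)/((199 - 58/5*(-89) - 1/89*(-89)**2) + (-40/3/58 + (83/6)/(-105))) = 62569/((199 + 5162/5 - 1/89*7921) + (-40/3*1/58 + (83/6)*(-1/105))) = 62569/((199 + 5162/5 - 89) + (-20/87 - 83/630)) = 62569/(5712/5 - 6607/18270) = 62569/(20865041/18270) = 62569*(18270/20865041) = 1143135630/20865041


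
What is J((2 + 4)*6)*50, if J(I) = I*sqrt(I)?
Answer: 10800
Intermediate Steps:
J(I) = I**(3/2)
J((2 + 4)*6)*50 = ((2 + 4)*6)**(3/2)*50 = (6*6)**(3/2)*50 = 36**(3/2)*50 = 216*50 = 10800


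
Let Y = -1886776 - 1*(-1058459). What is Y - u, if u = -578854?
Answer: -249463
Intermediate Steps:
Y = -828317 (Y = -1886776 + 1058459 = -828317)
Y - u = -828317 - 1*(-578854) = -828317 + 578854 = -249463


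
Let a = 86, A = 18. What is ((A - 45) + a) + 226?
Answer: 285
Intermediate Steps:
((A - 45) + a) + 226 = ((18 - 45) + 86) + 226 = (-27 + 86) + 226 = 59 + 226 = 285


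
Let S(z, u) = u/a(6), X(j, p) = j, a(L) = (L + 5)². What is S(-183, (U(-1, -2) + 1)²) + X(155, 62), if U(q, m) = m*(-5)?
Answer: 156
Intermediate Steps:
U(q, m) = -5*m
a(L) = (5 + L)²
S(z, u) = u/121 (S(z, u) = u/((5 + 6)²) = u/(11²) = u/121)
S(-183, (U(-1, -2) + 1)²) + X(155, 62) = (-5*(-2) + 1)²/121 + 155 = (10 + 1)²/121 + 155 = (1/121)*11² + 155 = (1/121)*121 + 155 = 1 + 155 = 156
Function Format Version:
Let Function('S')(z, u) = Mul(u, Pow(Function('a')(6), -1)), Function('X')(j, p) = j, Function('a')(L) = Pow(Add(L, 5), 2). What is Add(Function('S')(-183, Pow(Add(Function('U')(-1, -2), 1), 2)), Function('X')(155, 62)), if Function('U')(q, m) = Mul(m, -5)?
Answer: 156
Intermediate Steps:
Function('U')(q, m) = Mul(-5, m)
Function('a')(L) = Pow(Add(5, L), 2)
Function('S')(z, u) = Mul(Rational(1, 121), u) (Function('S')(z, u) = Mul(u, Pow(Pow(Add(5, 6), 2), -1)) = Mul(u, Pow(Pow(11, 2), -1)) = Mul(u, Pow(121, -1)) = Mul(u, Rational(1, 121)) = Mul(Rational(1, 121), u))
Add(Function('S')(-183, Pow(Add(Function('U')(-1, -2), 1), 2)), Function('X')(155, 62)) = Add(Mul(Rational(1, 121), Pow(Add(Mul(-5, -2), 1), 2)), 155) = Add(Mul(Rational(1, 121), Pow(Add(10, 1), 2)), 155) = Add(Mul(Rational(1, 121), Pow(11, 2)), 155) = Add(Mul(Rational(1, 121), 121), 155) = Add(1, 155) = 156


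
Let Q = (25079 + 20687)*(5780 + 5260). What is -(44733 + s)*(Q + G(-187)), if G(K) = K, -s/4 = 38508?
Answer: 55224025056447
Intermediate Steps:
s = -154032 (s = -4*38508 = -154032)
Q = 505256640 (Q = 45766*11040 = 505256640)
-(44733 + s)*(Q + G(-187)) = -(44733 - 154032)*(505256640 - 187) = -(-109299)*505256453 = -1*(-55224025056447) = 55224025056447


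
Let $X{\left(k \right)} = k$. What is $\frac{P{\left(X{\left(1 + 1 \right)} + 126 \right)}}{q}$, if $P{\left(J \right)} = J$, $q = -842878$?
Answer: $- \frac{64}{421439} \approx -0.00015186$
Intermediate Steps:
$\frac{P{\left(X{\left(1 + 1 \right)} + 126 \right)}}{q} = \frac{\left(1 + 1\right) + 126}{-842878} = \left(2 + 126\right) \left(- \frac{1}{842878}\right) = 128 \left(- \frac{1}{842878}\right) = - \frac{64}{421439}$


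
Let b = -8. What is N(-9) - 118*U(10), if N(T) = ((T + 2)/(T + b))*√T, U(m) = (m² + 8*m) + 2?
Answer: -21476 + 21*I/17 ≈ -21476.0 + 1.2353*I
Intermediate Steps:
U(m) = 2 + m² + 8*m
N(T) = √T*(2 + T)/(-8 + T) (N(T) = ((T + 2)/(T - 8))*√T = ((2 + T)/(-8 + T))*√T = √T*(2 + T)/(-8 + T))
N(-9) - 118*U(10) = √(-9)*(2 - 9)/(-8 - 9) - 118*(2 + 10² + 8*10) = (3*I)*(-7)/(-17) - 118*(2 + 100 + 80) = (3*I)*(-1/17)*(-7) - 118*182 = 21*I/17 - 21476 = -21476 + 21*I/17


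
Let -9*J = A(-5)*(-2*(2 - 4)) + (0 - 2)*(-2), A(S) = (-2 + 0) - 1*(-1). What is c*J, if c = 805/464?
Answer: 0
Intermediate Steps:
c = 805/464 (c = 805*(1/464) = 805/464 ≈ 1.7349)
A(S) = -1 (A(S) = -2 + 1 = -1)
J = 0 (J = -(-(-2)*(2 - 4) + (0 - 2)*(-2))/9 = -(-(-2)*(-2) - 2*(-2))/9 = -(-1*4 + 4)/9 = -(-4 + 4)/9 = -⅑*0 = 0)
c*J = (805/464)*0 = 0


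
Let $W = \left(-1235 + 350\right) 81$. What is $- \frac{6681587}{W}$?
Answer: $\frac{6681587}{71685} \approx 93.208$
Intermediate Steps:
$W = -71685$ ($W = \left(-885\right) 81 = -71685$)
$- \frac{6681587}{W} = - \frac{6681587}{-71685} = \left(-6681587\right) \left(- \frac{1}{71685}\right) = \frac{6681587}{71685}$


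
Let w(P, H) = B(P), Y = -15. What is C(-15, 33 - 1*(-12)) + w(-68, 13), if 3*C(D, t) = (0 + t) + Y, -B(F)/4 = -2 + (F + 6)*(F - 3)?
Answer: -17590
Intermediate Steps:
B(F) = 8 - 4*(-3 + F)*(6 + F) (B(F) = -4*(-2 + (F + 6)*(F - 3)) = -4*(-2 + (6 + F)*(-3 + F)) = -4*(-2 + (-3 + F)*(6 + F)) = 8 - 4*(-3 + F)*(6 + F))
C(D, t) = -5 + t/3 (C(D, t) = ((0 + t) - 15)/3 = (t - 15)/3 = (-15 + t)/3 = -5 + t/3)
w(P, H) = 80 - 12*P - 4*P**2
C(-15, 33 - 1*(-12)) + w(-68, 13) = (-5 + (33 - 1*(-12))/3) + (80 - 12*(-68) - 4*(-68)**2) = (-5 + (33 + 12)/3) + (80 + 816 - 4*4624) = (-5 + (1/3)*45) + (80 + 816 - 18496) = (-5 + 15) - 17600 = 10 - 17600 = -17590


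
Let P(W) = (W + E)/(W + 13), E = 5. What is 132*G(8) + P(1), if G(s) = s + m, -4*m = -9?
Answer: 9474/7 ≈ 1353.4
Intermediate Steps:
m = 9/4 (m = -1/4*(-9) = 9/4 ≈ 2.2500)
G(s) = 9/4 + s (G(s) = s + 9/4 = 9/4 + s)
P(W) = (5 + W)/(13 + W) (P(W) = (W + 5)/(W + 13) = (5 + W)/(13 + W))
132*G(8) + P(1) = 132*(9/4 + 8) + (5 + 1)/(13 + 1) = 132*(41/4) + 6/14 = 1353 + (1/14)*6 = 1353 + 3/7 = 9474/7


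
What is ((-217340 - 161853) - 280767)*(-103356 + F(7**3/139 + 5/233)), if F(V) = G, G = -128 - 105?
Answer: 68364596440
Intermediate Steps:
G = -233
F(V) = -233
((-217340 - 161853) - 280767)*(-103356 + F(7**3/139 + 5/233)) = ((-217340 - 161853) - 280767)*(-103356 - 233) = (-379193 - 280767)*(-103589) = -659960*(-103589) = 68364596440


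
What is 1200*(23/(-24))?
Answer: -1150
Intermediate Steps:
1200*(23/(-24)) = 1200*(23*(-1/24)) = 1200*(-23/24) = -1150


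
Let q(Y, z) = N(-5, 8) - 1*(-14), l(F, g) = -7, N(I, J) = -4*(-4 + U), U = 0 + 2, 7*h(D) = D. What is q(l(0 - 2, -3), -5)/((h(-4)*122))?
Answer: -77/244 ≈ -0.31557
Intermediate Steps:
h(D) = D/7
U = 2
N(I, J) = 8 (N(I, J) = -4*(-4 + 2) = -4*(-2) = 8)
q(Y, z) = 22 (q(Y, z) = 8 - 1*(-14) = 8 + 14 = 22)
q(l(0 - 2, -3), -5)/((h(-4)*122)) = 22/((((1/7)*(-4))*122)) = 22/((-4/7*122)) = 22/(-488/7) = 22*(-7/488) = -77/244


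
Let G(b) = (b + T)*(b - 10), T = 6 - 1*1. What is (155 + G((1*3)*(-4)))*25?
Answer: 7725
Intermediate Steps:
T = 5 (T = 6 - 1 = 5)
G(b) = (-10 + b)*(5 + b) (G(b) = (b + 5)*(b - 10) = (5 + b)*(-10 + b) = (-10 + b)*(5 + b))
(155 + G((1*3)*(-4)))*25 = (155 + (-50 + ((1*3)*(-4))**2 - 5*1*3*(-4)))*25 = (155 + (-50 + (3*(-4))**2 - 15*(-4)))*25 = (155 + (-50 + (-12)**2 - 5*(-12)))*25 = (155 + (-50 + 144 + 60))*25 = (155 + 154)*25 = 309*25 = 7725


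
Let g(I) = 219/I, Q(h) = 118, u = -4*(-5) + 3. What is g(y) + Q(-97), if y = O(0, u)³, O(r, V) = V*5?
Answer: 179463469/1520875 ≈ 118.00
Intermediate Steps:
u = 23 (u = 20 + 3 = 23)
O(r, V) = 5*V
y = 1520875 (y = (5*23)³ = 115³ = 1520875)
g(y) + Q(-97) = 219/1520875 + 118 = 179463469/1520875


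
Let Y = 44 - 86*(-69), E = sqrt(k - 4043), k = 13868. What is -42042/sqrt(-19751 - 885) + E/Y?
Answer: 5*sqrt(393)/5978 + 273*I*sqrt(5159)/67 ≈ 0.016581 + 292.67*I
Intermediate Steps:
E = 5*sqrt(393) (E = sqrt(13868 - 4043) = sqrt(9825) = 5*sqrt(393) ≈ 99.121)
Y = 5978 (Y = 44 + 5934 = 5978)
-42042/sqrt(-19751 - 885) + E/Y = -42042/sqrt(-19751 - 885) + (5*sqrt(393))/5978 = -42042*(-I*sqrt(5159)/10318) + (5*sqrt(393))*(1/5978) = -42042*(-I*sqrt(5159)/10318) + 5*sqrt(393)/5978 = -(-273)*I*sqrt(5159)/67 + 5*sqrt(393)/5978 = 273*I*sqrt(5159)/67 + 5*sqrt(393)/5978 = 5*sqrt(393)/5978 + 273*I*sqrt(5159)/67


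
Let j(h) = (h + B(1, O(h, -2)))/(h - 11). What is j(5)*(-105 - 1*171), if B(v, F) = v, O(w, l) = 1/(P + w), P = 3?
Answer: 276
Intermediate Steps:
O(w, l) = 1/(3 + w)
j(h) = (1 + h)/(-11 + h) (j(h) = (h + 1)/(h - 11) = (1 + h)/(-11 + h))
j(5)*(-105 - 1*171) = ((1 + 5)/(-11 + 5))*(-105 - 1*171) = (6/(-6))*(-105 - 171) = -⅙*6*(-276) = -1*(-276) = 276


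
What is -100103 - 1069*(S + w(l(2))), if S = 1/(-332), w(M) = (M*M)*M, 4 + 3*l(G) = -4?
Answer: -715581533/8964 ≈ -79828.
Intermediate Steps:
l(G) = -8/3 (l(G) = -4/3 + (⅓)*(-4) = -4/3 - 4/3 = -8/3)
w(M) = M³ (w(M) = M²*M = M³)
S = -1/332 ≈ -0.0030120
-100103 - 1069*(S + w(l(2))) = -100103 - 1069*(-1/332 + (-8/3)³) = -100103 - 1069*(-1/332 - 512/27) = -100103 - 1069*(-170011)/8964 = -100103 - 1*(-181741759/8964) = -100103 + 181741759/8964 = -715581533/8964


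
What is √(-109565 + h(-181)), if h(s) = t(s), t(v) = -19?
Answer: 12*I*√761 ≈ 331.03*I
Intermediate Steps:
h(s) = -19
√(-109565 + h(-181)) = √(-109565 - 19) = √(-109584) = 12*I*√761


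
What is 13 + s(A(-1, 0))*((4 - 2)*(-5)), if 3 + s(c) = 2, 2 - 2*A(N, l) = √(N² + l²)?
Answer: 23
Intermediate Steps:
A(N, l) = 1 - √(N² + l²)/2
s(c) = -1 (s(c) = -3 + 2 = -1)
13 + s(A(-1, 0))*((4 - 2)*(-5)) = 13 - (4 - 2)*(-5) = 13 - 2*(-5) = 13 - 1*(-10) = 13 + 10 = 23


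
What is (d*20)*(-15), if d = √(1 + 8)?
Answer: -900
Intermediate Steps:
d = 3 (d = √9 = 3)
(d*20)*(-15) = (3*20)*(-15) = 60*(-15) = -900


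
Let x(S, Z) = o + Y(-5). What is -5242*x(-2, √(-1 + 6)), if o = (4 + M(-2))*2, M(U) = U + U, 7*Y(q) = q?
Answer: 26210/7 ≈ 3744.3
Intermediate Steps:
Y(q) = q/7
M(U) = 2*U
o = 0 (o = (4 + 2*(-2))*2 = (4 - 4)*2 = 0*2 = 0)
x(S, Z) = -5/7 (x(S, Z) = 0 + (⅐)*(-5) = 0 - 5/7 = -5/7)
-5242*x(-2, √(-1 + 6)) = -5242*(-5/7) = 26210/7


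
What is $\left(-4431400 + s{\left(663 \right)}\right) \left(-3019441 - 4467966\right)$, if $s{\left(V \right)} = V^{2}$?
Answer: $29888463372217$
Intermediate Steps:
$\left(-4431400 + s{\left(663 \right)}\right) \left(-3019441 - 4467966\right) = \left(-4431400 + 663^{2}\right) \left(-3019441 - 4467966\right) = \left(-4431400 + 439569\right) \left(-7487407\right) = \left(-3991831\right) \left(-7487407\right) = 29888463372217$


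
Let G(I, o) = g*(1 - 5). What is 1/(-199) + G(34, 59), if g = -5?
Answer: 3979/199 ≈ 19.995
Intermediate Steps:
G(I, o) = 20 (G(I, o) = -5*(1 - 5) = -5*(-4) = 20)
1/(-199) + G(34, 59) = 1/(-199) + 20 = -1/199 + 20 = 3979/199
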